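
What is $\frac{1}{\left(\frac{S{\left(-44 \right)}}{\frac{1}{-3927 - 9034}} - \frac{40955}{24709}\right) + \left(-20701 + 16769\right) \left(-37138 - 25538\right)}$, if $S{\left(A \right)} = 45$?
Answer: $\frac{24709}{6074924727028} \approx 4.0674 \cdot 10^{-9}$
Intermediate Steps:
$\frac{1}{\left(\frac{S{\left(-44 \right)}}{\frac{1}{-3927 - 9034}} - \frac{40955}{24709}\right) + \left(-20701 + 16769\right) \left(-37138 - 25538\right)} = \frac{1}{\left(\frac{45}{\frac{1}{-3927 - 9034}} - \frac{40955}{24709}\right) + \left(-20701 + 16769\right) \left(-37138 - 25538\right)} = \frac{1}{\left(\frac{45}{\frac{1}{-12961}} - \frac{40955}{24709}\right) - -246442032} = \frac{1}{\left(\frac{45}{- \frac{1}{12961}} - \frac{40955}{24709}\right) + 246442032} = \frac{1}{\left(45 \left(-12961\right) - \frac{40955}{24709}\right) + 246442032} = \frac{1}{\left(-583245 - \frac{40955}{24709}\right) + 246442032} = \frac{1}{- \frac{14411441660}{24709} + 246442032} = \frac{1}{\frac{6074924727028}{24709}} = \frac{24709}{6074924727028}$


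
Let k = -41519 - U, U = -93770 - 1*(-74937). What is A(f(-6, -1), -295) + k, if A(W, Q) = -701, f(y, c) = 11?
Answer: -23387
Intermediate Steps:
U = -18833 (U = -93770 + 74937 = -18833)
k = -22686 (k = -41519 - 1*(-18833) = -41519 + 18833 = -22686)
A(f(-6, -1), -295) + k = -701 - 22686 = -23387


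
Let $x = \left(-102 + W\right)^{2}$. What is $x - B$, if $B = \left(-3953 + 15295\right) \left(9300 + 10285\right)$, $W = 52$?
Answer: $-222130570$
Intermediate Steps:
$B = 222133070$ ($B = 11342 \cdot 19585 = 222133070$)
$x = 2500$ ($x = \left(-102 + 52\right)^{2} = \left(-50\right)^{2} = 2500$)
$x - B = 2500 - 222133070 = -222130570$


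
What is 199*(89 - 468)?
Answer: -75421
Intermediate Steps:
199*(89 - 468) = 199*(-379) = -75421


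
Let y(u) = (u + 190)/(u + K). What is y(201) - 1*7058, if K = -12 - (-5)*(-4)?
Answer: -1192411/169 ≈ -7055.7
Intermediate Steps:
K = -32 (K = -12 - 1*20 = -12 - 20 = -32)
y(u) = (190 + u)/(-32 + u) (y(u) = (u + 190)/(u - 32) = (190 + u)/(-32 + u))
y(201) - 1*7058 = (190 + 201)/(-32 + 201) - 1*7058 = 391/169 - 7058 = -1192411/169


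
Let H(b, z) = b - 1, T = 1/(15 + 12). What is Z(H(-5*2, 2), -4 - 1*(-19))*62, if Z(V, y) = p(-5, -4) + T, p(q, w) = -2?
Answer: -3286/27 ≈ -121.70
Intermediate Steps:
T = 1/27 ≈ 0.037037
H(b, z) = -1 + b
Z(V, y) = -53/27 (Z(V, y) = -2 + 1/27 = -53/27)
Z(H(-5*2, 2), -4 - 1*(-19))*62 = -53/27*62 = -3286/27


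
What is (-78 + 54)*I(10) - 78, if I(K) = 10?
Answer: -318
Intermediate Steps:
(-78 + 54)*I(10) - 78 = (-78 + 54)*10 - 78 = -24*10 - 78 = -240 - 78 = -318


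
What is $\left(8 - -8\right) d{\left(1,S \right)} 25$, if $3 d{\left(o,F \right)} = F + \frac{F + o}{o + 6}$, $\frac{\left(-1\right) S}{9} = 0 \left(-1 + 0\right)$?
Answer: $\frac{400}{21} \approx 19.048$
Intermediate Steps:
$S = 0$ ($S = - 9 \cdot 0 \left(-1 + 0\right) = - 9 \cdot 0 \left(-1\right) = \left(-9\right) 0 = 0$)
$d{\left(o,F \right)} = \frac{F}{3} + \frac{F + o}{3 \left(6 + o\right)}$ ($d{\left(o,F \right)} = \frac{F + \frac{F + o}{o + 6}}{3} = \frac{F + \frac{F + o}{6 + o}}{3} = \frac{F}{3} + \frac{F + o}{3 \left(6 + o\right)}$)
$\left(8 - -8\right) d{\left(1,S \right)} 25 = \left(8 - -8\right) \frac{1 + 7 \cdot 0 + 0 \cdot 1}{3 \left(6 + 1\right)} 25 = \left(8 + 8\right) \frac{1 + 0 + 0}{3 \cdot 7} \cdot 25 = 16 \cdot \frac{1}{3} \cdot \frac{1}{7} \cdot 1 \cdot 25 = 16 \cdot \frac{1}{21} \cdot 25 = \frac{16}{21} \cdot 25 = \frac{400}{21}$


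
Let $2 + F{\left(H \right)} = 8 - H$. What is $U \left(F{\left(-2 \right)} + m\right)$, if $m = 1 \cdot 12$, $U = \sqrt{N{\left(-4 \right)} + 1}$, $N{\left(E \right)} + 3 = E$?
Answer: $20 i \sqrt{6} \approx 48.99 i$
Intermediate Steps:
$N{\left(E \right)} = -3 + E$
$F{\left(H \right)} = 6 - H$ ($F{\left(H \right)} = -2 - \left(-8 + H\right) = 6 - H$)
$U = i \sqrt{6}$ ($U = \sqrt{\left(-3 - 4\right) + 1} = \sqrt{-7 + 1} = \sqrt{-6} = i \sqrt{6} \approx 2.4495 i$)
$m = 12$
$U \left(F{\left(-2 \right)} + m\right) = i \sqrt{6} \left(\left(6 - -2\right) + 12\right) = i \sqrt{6} \left(\left(6 + 2\right) + 12\right) = i \sqrt{6} \left(8 + 12\right) = i \sqrt{6} \cdot 20 = 20 i \sqrt{6}$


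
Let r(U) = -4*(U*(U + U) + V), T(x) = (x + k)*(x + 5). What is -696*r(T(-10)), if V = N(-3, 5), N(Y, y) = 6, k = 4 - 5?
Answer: 16859904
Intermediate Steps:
k = -1
V = 6
T(x) = (-1 + x)*(5 + x) (T(x) = (x - 1)*(x + 5) = (-1 + x)*(5 + x))
r(U) = -24 - 8*U² (r(U) = -4*(U*(U + U) + 6) = -4*(U*(2*U) + 6) = -4*(2*U² + 6) = -4*(6 + 2*U²) = -24 - 8*U²)
-696*r(T(-10)) = -696*(-24 - 8*(-5 + (-10)² + 4*(-10))²) = -696*(-24 - 8*(-5 + 100 - 40)²) = -696*(-24 - 8*55²) = -696*(-24 - 8*3025) = -696*(-24 - 24200) = -696*(-24224) = 16859904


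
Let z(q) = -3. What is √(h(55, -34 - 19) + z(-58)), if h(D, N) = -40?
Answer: I*√43 ≈ 6.5574*I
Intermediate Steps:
√(h(55, -34 - 19) + z(-58)) = √(-40 - 3) = √(-43) = I*√43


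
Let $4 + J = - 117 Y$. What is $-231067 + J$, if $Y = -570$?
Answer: $-164381$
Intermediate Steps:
$J = 66686$ ($J = -4 - -66690 = -4 + 66690 = 66686$)
$-231067 + J = -231067 + 66686 = -164381$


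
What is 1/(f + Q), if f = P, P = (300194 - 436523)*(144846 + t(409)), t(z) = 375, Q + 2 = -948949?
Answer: -1/19798782660 ≈ -5.0508e-11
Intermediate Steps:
Q = -948951 (Q = -2 - 948949 = -948951)
P = -19797833709 (P = (300194 - 436523)*(144846 + 375) = -136329*145221 = -19797833709)
f = -19797833709
1/(f + Q) = 1/(-19797833709 - 948951) = 1/(-19798782660) = -1/19798782660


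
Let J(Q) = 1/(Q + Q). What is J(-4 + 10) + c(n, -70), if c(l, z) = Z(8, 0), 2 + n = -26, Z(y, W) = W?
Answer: 1/12 ≈ 0.083333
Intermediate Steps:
n = -28 (n = -2 - 26 = -28)
c(l, z) = 0
J(Q) = 1/(2*Q)
J(-4 + 10) + c(n, -70) = 1/(2*(-4 + 10)) + 0 = (1/2)/6 + 0 = (1/2)*(1/6) + 0 = 1/12 + 0 = 1/12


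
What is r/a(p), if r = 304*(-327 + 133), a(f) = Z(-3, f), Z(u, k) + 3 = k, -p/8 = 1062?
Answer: 58976/8499 ≈ 6.9392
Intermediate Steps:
p = -8496 (p = -8*1062 = -8496)
Z(u, k) = -3 + k
a(f) = -3 + f
r = -58976 (r = 304*(-194) = -58976)
r/a(p) = -58976/(-3 - 8496) = -58976/(-8499) = -58976*(-1/8499) = 58976/8499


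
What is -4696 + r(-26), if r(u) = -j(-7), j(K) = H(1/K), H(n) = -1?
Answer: -4695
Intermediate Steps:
j(K) = -1
r(u) = 1 (r(u) = -1*(-1) = 1)
-4696 + r(-26) = -4696 + 1 = -4695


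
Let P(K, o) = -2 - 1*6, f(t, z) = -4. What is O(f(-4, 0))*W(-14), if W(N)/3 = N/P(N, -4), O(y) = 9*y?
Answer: -189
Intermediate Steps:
P(K, o) = -8 (P(K, o) = -2 - 6 = -8)
W(N) = -3*N/8 (W(N) = 3*(N/(-8)) = 3*(N*(-1/8)) = 3*(-N/8) = -3*N/8)
O(f(-4, 0))*W(-14) = (9*(-4))*(-3/8*(-14)) = -36*21/4 = -189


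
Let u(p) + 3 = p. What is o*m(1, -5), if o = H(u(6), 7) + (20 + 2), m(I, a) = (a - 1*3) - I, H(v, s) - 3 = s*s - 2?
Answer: -648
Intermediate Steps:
u(p) = -3 + p
H(v, s) = 1 + s² (H(v, s) = 3 + (s*s - 2) = 3 + (s² - 2) = 3 + (-2 + s²) = 1 + s²)
m(I, a) = -3 + a - I (m(I, a) = (a - 3) - I = (-3 + a) - I = -3 + a - I)
o = 72 (o = (1 + 7²) + (20 + 2) = (1 + 49) + 22 = 50 + 22 = 72)
o*m(1, -5) = 72*(-3 - 5 - 1*1) = 72*(-3 - 5 - 1) = 72*(-9) = -648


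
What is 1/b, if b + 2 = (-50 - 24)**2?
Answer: 1/5474 ≈ 0.00018268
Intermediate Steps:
b = 5474 (b = -2 + (-50 - 24)**2 = -2 + (-74)**2 = -2 + 5476 = 5474)
1/b = 1/5474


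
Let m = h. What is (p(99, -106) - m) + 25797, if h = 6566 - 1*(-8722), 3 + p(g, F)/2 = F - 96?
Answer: 10099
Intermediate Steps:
p(g, F) = -198 + 2*F (p(g, F) = -6 + 2*(F - 96) = -6 + 2*(-96 + F) = -6 + (-192 + 2*F) = -198 + 2*F)
h = 15288 (h = 6566 + 8722 = 15288)
m = 15288
(p(99, -106) - m) + 25797 = ((-198 + 2*(-106)) - 1*15288) + 25797 = ((-198 - 212) - 15288) + 25797 = (-410 - 15288) + 25797 = -15698 + 25797 = 10099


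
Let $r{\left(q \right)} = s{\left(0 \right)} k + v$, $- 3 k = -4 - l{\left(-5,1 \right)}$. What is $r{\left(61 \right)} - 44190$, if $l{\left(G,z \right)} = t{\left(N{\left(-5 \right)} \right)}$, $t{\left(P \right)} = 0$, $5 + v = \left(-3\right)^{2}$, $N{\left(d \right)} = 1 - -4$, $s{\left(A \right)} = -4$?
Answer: $- \frac{132574}{3} \approx -44191.0$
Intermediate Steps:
$N{\left(d \right)} = 5$ ($N{\left(d \right)} = 1 + 4 = 5$)
$v = 4$ ($v = -5 + \left(-3\right)^{2} = -5 + 9 = 4$)
$l{\left(G,z \right)} = 0$
$k = \frac{4}{3}$ ($k = - \frac{-4 - 0}{3} = - \frac{-4 + 0}{3} = \left(- \frac{1}{3}\right) \left(-4\right) = \frac{4}{3} \approx 1.3333$)
$r{\left(q \right)} = - \frac{4}{3}$ ($r{\left(q \right)} = \left(-4\right) \frac{4}{3} + 4 = - \frac{16}{3} + 4 = - \frac{4}{3}$)
$r{\left(61 \right)} - 44190 = - \frac{4}{3} - 44190 = - \frac{132574}{3}$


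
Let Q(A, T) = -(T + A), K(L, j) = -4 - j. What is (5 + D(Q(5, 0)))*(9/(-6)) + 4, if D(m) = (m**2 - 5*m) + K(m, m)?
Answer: -80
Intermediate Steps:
Q(A, T) = -A - T (Q(A, T) = -(A + T) = -A - T)
D(m) = -4 + m**2 - 6*m (D(m) = (m**2 - 5*m) + (-4 - m) = -4 + m**2 - 6*m)
(5 + D(Q(5, 0)))*(9/(-6)) + 4 = (5 + (-4 + (-1*5 - 1*0)**2 - 6*(-1*5 - 1*0)))*(9/(-6)) + 4 = (5 + (-4 + (-5 + 0)**2 - 6*(-5 + 0)))*(9*(-1/6)) + 4 = (5 + (-4 + (-5)**2 - 6*(-5)))*(-3/2) + 4 = (5 + (-4 + 25 + 30))*(-3/2) + 4 = (5 + 51)*(-3/2) + 4 = 56*(-3/2) + 4 = -84 + 4 = -80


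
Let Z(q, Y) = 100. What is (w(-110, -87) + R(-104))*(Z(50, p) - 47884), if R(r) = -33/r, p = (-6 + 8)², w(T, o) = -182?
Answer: 112859835/13 ≈ 8.6815e+6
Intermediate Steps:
p = 4 (p = 2² = 4)
(w(-110, -87) + R(-104))*(Z(50, p) - 47884) = (-182 - 33/(-104))*(100 - 47884) = (-182 - 33*(-1/104))*(-47784) = (-182 + 33/104)*(-47784) = -18895/104*(-47784) = 112859835/13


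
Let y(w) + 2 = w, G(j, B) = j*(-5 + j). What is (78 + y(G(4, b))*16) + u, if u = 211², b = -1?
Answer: 44503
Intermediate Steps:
y(w) = -2 + w
u = 44521
(78 + y(G(4, b))*16) + u = (78 + (-2 + 4*(-5 + 4))*16) + 44521 = (78 + (-2 + 4*(-1))*16) + 44521 = (78 + (-2 - 4)*16) + 44521 = (78 - 6*16) + 44521 = (78 - 96) + 44521 = -18 + 44521 = 44503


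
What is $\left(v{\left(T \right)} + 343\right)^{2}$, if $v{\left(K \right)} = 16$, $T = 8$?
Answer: $128881$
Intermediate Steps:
$\left(v{\left(T \right)} + 343\right)^{2} = \left(16 + 343\right)^{2} = 359^{2} = 128881$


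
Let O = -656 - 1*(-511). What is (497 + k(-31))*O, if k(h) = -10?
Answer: -70615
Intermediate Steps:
O = -145 (O = -656 + 511 = -145)
(497 + k(-31))*O = (497 - 10)*(-145) = 487*(-145) = -70615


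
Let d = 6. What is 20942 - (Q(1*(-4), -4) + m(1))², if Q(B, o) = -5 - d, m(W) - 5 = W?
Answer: 20917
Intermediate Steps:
m(W) = 5 + W
Q(B, o) = -11 (Q(B, o) = -5 - 1*6 = -5 - 6 = -11)
20942 - (Q(1*(-4), -4) + m(1))² = 20942 - (-11 + (5 + 1))² = 20942 - (-11 + 6)² = 20942 - 1*(-5)² = 20942 - 1*25 = 20942 - 25 = 20917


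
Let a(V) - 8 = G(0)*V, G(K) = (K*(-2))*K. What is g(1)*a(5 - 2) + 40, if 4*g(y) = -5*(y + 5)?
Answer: -20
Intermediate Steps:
G(K) = -2*K² (G(K) = (-2*K)*K = -2*K²)
g(y) = -25/4 - 5*y/4 (g(y) = (-5*(y + 5))/4 = (-5*(5 + y))/4 = (-25 - 5*y)/4 = -25/4 - 5*y/4)
a(V) = 8 (a(V) = 8 + (-2*0²)*V = 8 + (-2*0)*V = 8 + 0*V = 8 + 0 = 8)
g(1)*a(5 - 2) + 40 = (-25/4 - 5/4*1)*8 + 40 = (-25/4 - 5/4)*8 + 40 = -15/2*8 + 40 = -60 + 40 = -20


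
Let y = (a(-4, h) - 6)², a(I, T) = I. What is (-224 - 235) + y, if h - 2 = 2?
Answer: -359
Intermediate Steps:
h = 4 (h = 2 + 2 = 4)
y = 100 (y = (-4 - 6)² = (-10)² = 100)
(-224 - 235) + y = (-224 - 235) + 100 = -459 + 100 = -359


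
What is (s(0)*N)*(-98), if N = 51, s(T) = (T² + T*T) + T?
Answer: 0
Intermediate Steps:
s(T) = T + 2*T² (s(T) = (T² + T²) + T = 2*T² + T = T + 2*T²)
(s(0)*N)*(-98) = ((0*(1 + 2*0))*51)*(-98) = ((0*(1 + 0))*51)*(-98) = ((0*1)*51)*(-98) = (0*51)*(-98) = 0*(-98) = 0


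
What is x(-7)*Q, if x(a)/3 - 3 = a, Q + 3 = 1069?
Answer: -12792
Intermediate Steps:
Q = 1066 (Q = -3 + 1069 = 1066)
x(a) = 9 + 3*a
x(-7)*Q = (9 + 3*(-7))*1066 = (9 - 21)*1066 = -12*1066 = -12792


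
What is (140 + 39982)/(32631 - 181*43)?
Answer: 20061/12424 ≈ 1.6147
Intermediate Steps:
(140 + 39982)/(32631 - 181*43) = 40122/(32631 - 7783) = 40122/24848 = 40122*(1/24848) = 20061/12424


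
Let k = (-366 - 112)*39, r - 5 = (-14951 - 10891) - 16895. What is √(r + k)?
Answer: I*√61374 ≈ 247.74*I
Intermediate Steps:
r = -42732 (r = 5 + ((-14951 - 10891) - 16895) = 5 + (-25842 - 16895) = 5 - 42737 = -42732)
k = -18642 (k = -478*39 = -18642)
√(r + k) = √(-42732 - 18642) = √(-61374) = I*√61374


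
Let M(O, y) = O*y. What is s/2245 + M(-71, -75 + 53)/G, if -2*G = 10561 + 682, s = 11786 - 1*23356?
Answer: -27418978/5048107 ≈ -5.4315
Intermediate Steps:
s = -11570 (s = 11786 - 23356 = -11570)
G = -11243/2 (G = -(10561 + 682)/2 = -½*11243 = -11243/2 ≈ -5621.5)
s/2245 + M(-71, -75 + 53)/G = -11570/2245 + (-71*(-75 + 53))/(-11243/2) = -11570*1/2245 - 71*(-22)*(-2/11243) = -2314/449 + 1562*(-2/11243) = -2314/449 - 3124/11243 = -27418978/5048107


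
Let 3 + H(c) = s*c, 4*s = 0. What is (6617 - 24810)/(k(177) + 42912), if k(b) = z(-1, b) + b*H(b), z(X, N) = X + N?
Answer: -18193/42557 ≈ -0.42750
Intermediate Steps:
s = 0 (s = (¼)*0 = 0)
z(X, N) = N + X
H(c) = -3 (H(c) = -3 + 0*c = -3 + 0 = -3)
k(b) = -1 - 2*b (k(b) = (b - 1) + b*(-3) = (-1 + b) - 3*b = -1 - 2*b)
(6617 - 24810)/(k(177) + 42912) = (6617 - 24810)/((-1 - 2*177) + 42912) = -18193/((-1 - 354) + 42912) = -18193/(-355 + 42912) = -18193/42557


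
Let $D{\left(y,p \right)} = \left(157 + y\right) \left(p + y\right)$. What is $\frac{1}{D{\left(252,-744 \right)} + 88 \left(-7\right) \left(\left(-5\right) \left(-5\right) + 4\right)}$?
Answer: $- \frac{1}{219092} \approx -4.5643 \cdot 10^{-6}$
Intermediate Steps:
$\frac{1}{D{\left(252,-744 \right)} + 88 \left(-7\right) \left(\left(-5\right) \left(-5\right) + 4\right)} = \frac{1}{\left(252^{2} + 157 \left(-744\right) + 157 \cdot 252 - 187488\right) + 88 \left(-7\right) \left(\left(-5\right) \left(-5\right) + 4\right)} = \frac{1}{\left(63504 - 116808 + 39564 - 187488\right) - 616 \left(25 + 4\right)} = \frac{1}{-201228 - 17864} = \frac{1}{-219092} = - \frac{1}{219092}$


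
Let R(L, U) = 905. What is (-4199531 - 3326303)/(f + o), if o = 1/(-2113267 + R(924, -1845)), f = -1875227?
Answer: 15897285759908/3961158256175 ≈ 4.0133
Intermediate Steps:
o = -1/2112362 (o = 1/(-2113267 + 905) = 1/(-2112362) = -1/2112362 ≈ -4.7340e-7)
(-4199531 - 3326303)/(f + o) = (-4199531 - 3326303)/(-1875227 - 1/2112362) = -7525834/(-3961158256175/2112362) = -7525834*(-2112362/3961158256175) = 15897285759908/3961158256175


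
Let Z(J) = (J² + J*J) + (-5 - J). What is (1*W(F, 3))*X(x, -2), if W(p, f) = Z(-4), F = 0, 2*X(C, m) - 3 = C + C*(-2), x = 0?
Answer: 93/2 ≈ 46.500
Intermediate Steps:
X(C, m) = 3/2 - C/2 (X(C, m) = 3/2 + (C + C*(-2))/2 = 3/2 + (C - 2*C)/2 = 3/2 + (-C)/2 = 3/2 - C/2)
Z(J) = -5 - J + 2*J² (Z(J) = (J² + J²) + (-5 - J) = 2*J² + (-5 - J) = -5 - J + 2*J²)
W(p, f) = 31 (W(p, f) = -5 - 1*(-4) + 2*(-4)² = -5 + 4 + 2*16 = -5 + 4 + 32 = 31)
(1*W(F, 3))*X(x, -2) = (1*31)*(3/2 - ½*0) = 31*(3/2 + 0) = 31*(3/2) = 93/2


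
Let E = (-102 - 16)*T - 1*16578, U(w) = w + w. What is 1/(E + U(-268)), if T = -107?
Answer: -1/4488 ≈ -0.00022282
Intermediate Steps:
U(w) = 2*w
E = -3952 (E = (-102 - 16)*(-107) - 1*16578 = -118*(-107) - 16578 = 12626 - 16578 = -3952)
1/(E + U(-268)) = 1/(-3952 + 2*(-268)) = 1/(-3952 - 536) = 1/(-4488) = -1/4488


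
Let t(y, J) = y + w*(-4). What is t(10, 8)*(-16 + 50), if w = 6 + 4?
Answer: -1020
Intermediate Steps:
w = 10
t(y, J) = -40 + y (t(y, J) = y + 10*(-4) = y - 40 = -40 + y)
t(10, 8)*(-16 + 50) = (-40 + 10)*(-16 + 50) = -30*34 = -1020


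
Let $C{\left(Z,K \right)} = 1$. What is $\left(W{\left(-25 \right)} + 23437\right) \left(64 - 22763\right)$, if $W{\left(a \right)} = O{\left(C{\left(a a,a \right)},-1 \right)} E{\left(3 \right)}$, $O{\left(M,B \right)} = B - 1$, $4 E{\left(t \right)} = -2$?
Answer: $-532019162$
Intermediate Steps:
$E{\left(t \right)} = - \frac{1}{2}$ ($E{\left(t \right)} = \frac{1}{4} \left(-2\right) = - \frac{1}{2}$)
$O{\left(M,B \right)} = -1 + B$
$W{\left(a \right)} = 1$ ($W{\left(a \right)} = \left(-1 - 1\right) \left(- \frac{1}{2}\right) = \left(-2\right) \left(- \frac{1}{2}\right) = 1$)
$\left(W{\left(-25 \right)} + 23437\right) \left(64 - 22763\right) = \left(1 + 23437\right) \left(64 - 22763\right) = 23438 \left(-22699\right) = -532019162$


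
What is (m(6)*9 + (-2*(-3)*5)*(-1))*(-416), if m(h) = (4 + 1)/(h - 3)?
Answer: 6240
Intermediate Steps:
m(h) = 5/(-3 + h)
(m(6)*9 + (-2*(-3)*5)*(-1))*(-416) = ((5/(-3 + 6))*9 + (-2*(-3)*5)*(-1))*(-416) = ((5/3)*9 + (6*5)*(-1))*(-416) = ((5*(⅓))*9 + 30*(-1))*(-416) = ((5/3)*9 - 30)*(-416) = (15 - 30)*(-416) = -15*(-416) = 6240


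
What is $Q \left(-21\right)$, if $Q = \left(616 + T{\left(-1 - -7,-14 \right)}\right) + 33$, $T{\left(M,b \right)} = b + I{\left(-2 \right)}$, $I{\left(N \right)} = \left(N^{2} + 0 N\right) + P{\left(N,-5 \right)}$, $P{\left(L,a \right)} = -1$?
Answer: $-13398$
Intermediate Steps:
$I{\left(N \right)} = -1 + N^{2}$ ($I{\left(N \right)} = \left(N^{2} + 0 N\right) - 1 = \left(N^{2} + 0\right) - 1 = N^{2} - 1 = -1 + N^{2}$)
$T{\left(M,b \right)} = 3 + b$ ($T{\left(M,b \right)} = b - \left(1 - \left(-2\right)^{2}\right) = b + \left(-1 + 4\right) = b + 3 = 3 + b$)
$Q = 638$ ($Q = \left(616 + \left(3 - 14\right)\right) + 33 = \left(616 - 11\right) + 33 = 605 + 33 = 638$)
$Q \left(-21\right) = 638 \left(-21\right) = -13398$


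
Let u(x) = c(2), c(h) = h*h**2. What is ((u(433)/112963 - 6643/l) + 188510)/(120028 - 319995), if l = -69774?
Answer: -1485814018012021/1576115970348054 ≈ -0.94271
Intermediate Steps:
c(h) = h**3
u(x) = 8 (u(x) = 2**3 = 8)
((u(433)/112963 - 6643/l) + 188510)/(120028 - 319995) = ((8/112963 - 6643/(-69774)) + 188510)/(120028 - 319995) = ((8*(1/112963) - 6643*(-1/69774)) + 188510)/(-199967) = ((8/112963 + 6643/69774) + 188510)*(-1/199967) = (750971401/7881880362 + 188510)*(-1/199967) = (1485814018012021/7881880362)*(-1/199967) = -1485814018012021/1576115970348054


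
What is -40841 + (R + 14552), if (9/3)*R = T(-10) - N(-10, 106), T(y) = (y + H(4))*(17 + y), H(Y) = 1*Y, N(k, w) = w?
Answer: -79015/3 ≈ -26338.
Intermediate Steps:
H(Y) = Y
T(y) = (4 + y)*(17 + y) (T(y) = (y + 4)*(17 + y) = (4 + y)*(17 + y))
R = -148/3 (R = ((68 + (-10)**2 + 21*(-10)) - 1*106)/3 = ((68 + 100 - 210) - 106)/3 = (-42 - 106)/3 = (1/3)*(-148) = -148/3 ≈ -49.333)
-40841 + (R + 14552) = -40841 + (-148/3 + 14552) = -40841 + 43508/3 = -79015/3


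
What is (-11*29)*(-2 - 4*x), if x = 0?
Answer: 638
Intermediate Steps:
(-11*29)*(-2 - 4*x) = (-11*29)*(-2 - 4*0) = -319*(-2 + 0) = -319*(-2) = 638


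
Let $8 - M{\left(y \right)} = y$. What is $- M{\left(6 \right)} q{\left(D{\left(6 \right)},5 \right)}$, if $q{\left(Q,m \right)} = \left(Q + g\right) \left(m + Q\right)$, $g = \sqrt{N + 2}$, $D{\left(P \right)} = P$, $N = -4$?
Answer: $-132 - 22 i \sqrt{2} \approx -132.0 - 31.113 i$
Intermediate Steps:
$M{\left(y \right)} = 8 - y$
$g = i \sqrt{2}$ ($g = \sqrt{-4 + 2} = \sqrt{-2} = i \sqrt{2} \approx 1.4142 i$)
$q{\left(Q,m \right)} = \left(Q + m\right) \left(Q + i \sqrt{2}\right)$ ($q{\left(Q,m \right)} = \left(Q + i \sqrt{2}\right) \left(m + Q\right) = \left(Q + i \sqrt{2}\right) \left(Q + m\right) = \left(Q + m\right) \left(Q + i \sqrt{2}\right)$)
$- M{\left(6 \right)} q{\left(D{\left(6 \right)},5 \right)} = - (8 - 6) \left(6^{2} + 6 \cdot 5 + i 6 \sqrt{2} + i 5 \sqrt{2}\right) = - (8 - 6) \left(36 + 30 + 6 i \sqrt{2} + 5 i \sqrt{2}\right) = \left(-1\right) 2 \left(66 + 11 i \sqrt{2}\right) = - 2 \left(66 + 11 i \sqrt{2}\right) = -132 - 22 i \sqrt{2}$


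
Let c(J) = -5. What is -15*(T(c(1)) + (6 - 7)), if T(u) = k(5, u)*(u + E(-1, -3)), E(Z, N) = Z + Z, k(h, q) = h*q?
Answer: -2610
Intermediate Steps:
E(Z, N) = 2*Z
T(u) = 5*u*(-2 + u) (T(u) = (5*u)*(u + 2*(-1)) = (5*u)*(u - 2) = (5*u)*(-2 + u) = 5*u*(-2 + u))
-15*(T(c(1)) + (6 - 7)) = -15*(5*(-5)*(-2 - 5) + (6 - 7)) = -15*(5*(-5)*(-7) - 1) = -15*(175 - 1) = -15*174 = -2610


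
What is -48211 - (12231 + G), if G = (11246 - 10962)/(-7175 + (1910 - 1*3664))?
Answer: -539686334/8929 ≈ -60442.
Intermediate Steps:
G = -284/8929 (G = 284/(-7175 + (1910 - 3664)) = 284/(-7175 - 1754) = 284/(-8929) = 284*(-1/8929) = -284/8929 ≈ -0.031806)
-48211 - (12231 + G) = -48211 - (12231 - 284/8929) = -48211 - 1*109210315/8929 = -48211 - 109210315/8929 = -539686334/8929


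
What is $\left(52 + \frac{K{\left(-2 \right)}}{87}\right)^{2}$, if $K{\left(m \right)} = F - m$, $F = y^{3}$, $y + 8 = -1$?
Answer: $\frac{14417209}{7569} \approx 1904.8$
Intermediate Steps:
$y = -9$ ($y = -8 - 1 = -9$)
$F = -729$ ($F = \left(-9\right)^{3} = -729$)
$K{\left(m \right)} = -729 - m$
$\left(52 + \frac{K{\left(-2 \right)}}{87}\right)^{2} = \left(52 + \frac{-729 - -2}{87}\right)^{2} = \left(52 + \left(-729 + 2\right) \frac{1}{87}\right)^{2} = \left(52 - \frac{727}{87}\right)^{2} = \left(\frac{3797}{87}\right)^{2} = \frac{14417209}{7569}$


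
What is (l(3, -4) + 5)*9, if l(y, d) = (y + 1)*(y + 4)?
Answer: 297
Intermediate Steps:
l(y, d) = (1 + y)*(4 + y)
(l(3, -4) + 5)*9 = ((4 + 3² + 5*3) + 5)*9 = ((4 + 9 + 15) + 5)*9 = (28 + 5)*9 = 33*9 = 297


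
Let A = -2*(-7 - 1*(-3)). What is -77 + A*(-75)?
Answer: -677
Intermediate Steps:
A = 8 (A = -2*(-7 + 3) = -2*(-4) = 8)
-77 + A*(-75) = -77 + 8*(-75) = -77 - 600 = -677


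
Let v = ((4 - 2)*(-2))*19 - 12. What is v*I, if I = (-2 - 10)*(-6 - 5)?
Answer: -11616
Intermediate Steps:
v = -88 (v = (2*(-2))*19 - 12 = -4*19 - 12 = -76 - 12 = -88)
I = 132 (I = -12*(-11) = 132)
v*I = -88*132 = -11616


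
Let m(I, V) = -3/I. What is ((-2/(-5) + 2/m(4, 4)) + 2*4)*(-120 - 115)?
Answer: -4042/3 ≈ -1347.3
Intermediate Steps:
((-2/(-5) + 2/m(4, 4)) + 2*4)*(-120 - 115) = ((-2/(-5) + 2/((-3/4))) + 2*4)*(-120 - 115) = ((-2*(-⅕) + 2/((-3*¼))) + 8)*(-235) = ((⅖ + 2/(-¾)) + 8)*(-235) = ((⅖ + 2*(-4/3)) + 8)*(-235) = ((⅖ - 8/3) + 8)*(-235) = (-34/15 + 8)*(-235) = (86/15)*(-235) = -4042/3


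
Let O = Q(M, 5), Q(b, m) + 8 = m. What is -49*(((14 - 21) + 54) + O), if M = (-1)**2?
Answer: -2156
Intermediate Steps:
M = 1
Q(b, m) = -8 + m
O = -3 (O = -8 + 5 = -3)
-49*(((14 - 21) + 54) + O) = -49*(((14 - 21) + 54) - 3) = -49*((-7 + 54) - 3) = -49*(47 - 3) = -49*44 = -2156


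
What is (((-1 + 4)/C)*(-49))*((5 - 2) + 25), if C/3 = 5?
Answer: -1372/5 ≈ -274.40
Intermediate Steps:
C = 15 (C = 3*5 = 15)
(((-1 + 4)/C)*(-49))*((5 - 2) + 25) = (((-1 + 4)/15)*(-49))*((5 - 2) + 25) = ((3*(1/15))*(-49))*(3 + 25) = ((⅕)*(-49))*28 = -49/5*28 = -1372/5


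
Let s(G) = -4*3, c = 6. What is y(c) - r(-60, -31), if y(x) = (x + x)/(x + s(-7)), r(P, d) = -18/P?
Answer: -23/10 ≈ -2.3000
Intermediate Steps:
s(G) = -12
y(x) = 2*x/(-12 + x) (y(x) = (x + x)/(x - 12) = (2*x)/(-12 + x) = 2*x/(-12 + x))
y(c) - r(-60, -31) = 2*6/(-12 + 6) - (-18)/(-60) = 2*6/(-6) - (-18)*(-1)/60 = 2*6*(-⅙) - 1*3/10 = -2 - 3/10 = -23/10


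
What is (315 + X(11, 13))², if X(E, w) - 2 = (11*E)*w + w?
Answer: 3621409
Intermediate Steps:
X(E, w) = 2 + w + 11*E*w (X(E, w) = 2 + ((11*E)*w + w) = 2 + (11*E*w + w) = 2 + (w + 11*E*w) = 2 + w + 11*E*w)
(315 + X(11, 13))² = (315 + (2 + 13 + 11*11*13))² = (315 + (2 + 13 + 1573))² = (315 + 1588)² = 1903² = 3621409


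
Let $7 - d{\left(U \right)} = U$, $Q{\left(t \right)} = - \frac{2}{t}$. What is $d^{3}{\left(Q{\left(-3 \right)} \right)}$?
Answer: $\frac{6859}{27} \approx 254.04$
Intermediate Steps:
$d{\left(U \right)} = 7 - U$
$d^{3}{\left(Q{\left(-3 \right)} \right)} = \left(7 - - \frac{2}{-3}\right)^{3} = \left(7 - \left(-2\right) \left(- \frac{1}{3}\right)\right)^{3} = \left(7 - \frac{2}{3}\right)^{3} = \left(\frac{19}{3}\right)^{3} = \frac{6859}{27}$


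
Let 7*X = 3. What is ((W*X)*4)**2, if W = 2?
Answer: 576/49 ≈ 11.755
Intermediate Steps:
X = 3/7 (X = (1/7)*3 = 3/7 ≈ 0.42857)
((W*X)*4)**2 = ((2*(3/7))*4)**2 = ((6/7)*4)**2 = (24/7)**2 = 576/49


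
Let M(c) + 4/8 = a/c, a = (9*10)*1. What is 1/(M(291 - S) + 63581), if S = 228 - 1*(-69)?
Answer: 2/127131 ≈ 1.5732e-5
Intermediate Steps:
S = 297 (S = 228 + 69 = 297)
a = 90 (a = 90*1 = 90)
M(c) = -½ + 90/c
1/(M(291 - S) + 63581) = 1/((180 - (291 - 1*297))/(2*(291 - 1*297)) + 63581) = 1/((180 - (291 - 297))/(2*(291 - 297)) + 63581) = 1/((½)*(180 - 1*(-6))/(-6) + 63581) = 1/((½)*(-⅙)*(180 + 6) + 63581) = 1/((½)*(-⅙)*186 + 63581) = 1/(-31/2 + 63581) = 1/(127131/2) = 2/127131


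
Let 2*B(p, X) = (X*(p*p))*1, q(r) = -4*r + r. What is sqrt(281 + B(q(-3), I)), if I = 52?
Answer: sqrt(2387) ≈ 48.857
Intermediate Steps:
q(r) = -3*r
B(p, X) = X*p**2/2 (B(p, X) = ((X*(p*p))*1)/2 = ((X*p**2)*1)/2 = (X*p**2)/2 = X*p**2/2)
sqrt(281 + B(q(-3), I)) = sqrt(281 + (1/2)*52*(-3*(-3))**2) = sqrt(281 + (1/2)*52*9**2) = sqrt(281 + (1/2)*52*81) = sqrt(281 + 2106) = sqrt(2387)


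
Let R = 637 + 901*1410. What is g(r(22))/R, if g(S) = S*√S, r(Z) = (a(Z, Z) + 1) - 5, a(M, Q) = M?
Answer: 54*√2/1271047 ≈ 6.0082e-5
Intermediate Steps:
r(Z) = -4 + Z (r(Z) = (Z + 1) - 5 = (1 + Z) - 5 = -4 + Z)
g(S) = S^(3/2)
R = 1271047 (R = 637 + 1270410 = 1271047)
g(r(22))/R = (-4 + 22)^(3/2)/1271047 = 18^(3/2)*(1/1271047) = (54*√2)*(1/1271047) = 54*√2/1271047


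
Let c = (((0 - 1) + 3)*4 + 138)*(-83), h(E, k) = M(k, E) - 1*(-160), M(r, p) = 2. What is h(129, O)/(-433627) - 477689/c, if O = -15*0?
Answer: 207136884887/5254691986 ≈ 39.419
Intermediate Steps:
O = 0
h(E, k) = 162 (h(E, k) = 2 - 1*(-160) = 2 + 160 = 162)
c = -12118 (c = ((-1 + 3)*4 + 138)*(-83) = (2*4 + 138)*(-83) = (8 + 138)*(-83) = 146*(-83) = -12118)
h(129, O)/(-433627) - 477689/c = 162/(-433627) - 477689/(-12118) = 162*(-1/433627) - 477689*(-1/12118) = -162/433627 + 477689/12118 = 207136884887/5254691986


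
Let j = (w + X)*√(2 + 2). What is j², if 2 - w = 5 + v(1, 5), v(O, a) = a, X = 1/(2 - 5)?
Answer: 2500/9 ≈ 277.78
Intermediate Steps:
X = -⅓ (X = 1/(-3) = -⅓ ≈ -0.33333)
w = -8 (w = 2 - (5 + 5) = 2 - 1*10 = 2 - 10 = -8)
j = -50/3 (j = (-8 - ⅓)*√(2 + 2) = -25*√4/3 = -25/3*2 = -50/3 ≈ -16.667)
j² = (-50/3)² = 2500/9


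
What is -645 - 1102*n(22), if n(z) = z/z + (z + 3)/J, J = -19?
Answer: -297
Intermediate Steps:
n(z) = 16/19 - z/19 (n(z) = z/z + (z + 3)/(-19) = 1 + (3 + z)*(-1/19) = 1 + (-3/19 - z/19) = 16/19 - z/19)
-645 - 1102*n(22) = -645 - 1102*(16/19 - 1/19*22) = -645 - 1102*(16/19 - 22/19) = -645 - 1102*(-6/19) = -645 + 348 = -297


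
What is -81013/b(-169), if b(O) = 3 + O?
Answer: 81013/166 ≈ 488.03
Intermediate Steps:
-81013/b(-169) = -81013/(3 - 169) = -81013/(-166) = -81013*(-1/166) = 81013/166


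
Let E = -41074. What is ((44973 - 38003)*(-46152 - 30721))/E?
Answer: 267902405/20537 ≈ 13045.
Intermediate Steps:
((44973 - 38003)*(-46152 - 30721))/E = ((44973 - 38003)*(-46152 - 30721))/(-41074) = (6970*(-76873))*(-1/41074) = -535804810*(-1/41074) = 267902405/20537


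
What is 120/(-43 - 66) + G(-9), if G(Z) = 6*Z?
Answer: -6006/109 ≈ -55.101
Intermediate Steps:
120/(-43 - 66) + G(-9) = 120/(-43 - 66) + 6*(-9) = 120/(-109) - 54 = -1/109*120 - 54 = -120/109 - 54 = -6006/109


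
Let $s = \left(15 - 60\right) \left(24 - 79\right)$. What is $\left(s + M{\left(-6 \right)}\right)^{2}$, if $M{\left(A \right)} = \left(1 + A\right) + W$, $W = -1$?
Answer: $6095961$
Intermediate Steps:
$M{\left(A \right)} = A$ ($M{\left(A \right)} = \left(1 + A\right) - 1 = A$)
$s = 2475$ ($s = \left(-45\right) \left(-55\right) = 2475$)
$\left(s + M{\left(-6 \right)}\right)^{2} = \left(2475 - 6\right)^{2} = 2469^{2} = 6095961$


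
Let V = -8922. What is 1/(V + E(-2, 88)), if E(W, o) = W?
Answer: -1/8924 ≈ -0.00011206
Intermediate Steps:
1/(V + E(-2, 88)) = 1/(-8922 - 2) = 1/(-8924) = -1/8924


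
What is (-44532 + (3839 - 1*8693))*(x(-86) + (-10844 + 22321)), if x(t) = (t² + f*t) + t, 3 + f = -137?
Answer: -1522422222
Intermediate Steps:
f = -140 (f = -3 - 137 = -140)
x(t) = t² - 139*t (x(t) = (t² - 140*t) + t = t² - 139*t)
(-44532 + (3839 - 1*8693))*(x(-86) + (-10844 + 22321)) = (-44532 + (3839 - 1*8693))*(-86*(-139 - 86) + (-10844 + 22321)) = (-44532 + (3839 - 8693))*(-86*(-225) + 11477) = (-44532 - 4854)*(19350 + 11477) = -49386*30827 = -1522422222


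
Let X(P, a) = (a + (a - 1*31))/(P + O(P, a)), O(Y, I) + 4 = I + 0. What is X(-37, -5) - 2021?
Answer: -92925/46 ≈ -2020.1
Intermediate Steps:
O(Y, I) = -4 + I (O(Y, I) = -4 + (I + 0) = -4 + I)
X(P, a) = (-31 + 2*a)/(-4 + P + a) (X(P, a) = (a + (a - 1*31))/(P + (-4 + a)) = (a + (a - 31))/(-4 + P + a) = (a + (-31 + a))/(-4 + P + a) = (-31 + 2*a)/(-4 + P + a))
X(-37, -5) - 2021 = (-31 + 2*(-5))/(-4 - 37 - 5) - 2021 = (-31 - 10)/(-46) - 2021 = -1/46*(-41) - 2021 = 41/46 - 2021 = -92925/46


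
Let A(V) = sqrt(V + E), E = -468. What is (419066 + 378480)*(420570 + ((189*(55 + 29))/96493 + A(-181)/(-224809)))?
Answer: 32366073092121756/96493 - 797546*I*sqrt(649)/224809 ≈ 3.3542e+11 - 90.378*I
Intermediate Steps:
A(V) = sqrt(-468 + V) (A(V) = sqrt(V - 468) = sqrt(-468 + V))
(419066 + 378480)*(420570 + ((189*(55 + 29))/96493 + A(-181)/(-224809))) = (419066 + 378480)*(420570 + ((189*(55 + 29))/96493 + sqrt(-468 - 181)/(-224809))) = 797546*(420570 + ((189*84)*(1/96493) + sqrt(-649)*(-1/224809))) = 797546*(420570 + (15876*(1/96493) + (I*sqrt(649))*(-1/224809))) = 797546*(420570 + (15876/96493 - I*sqrt(649)/224809)) = 797546*(40582076886/96493 - I*sqrt(649)/224809) = 32366073092121756/96493 - 797546*I*sqrt(649)/224809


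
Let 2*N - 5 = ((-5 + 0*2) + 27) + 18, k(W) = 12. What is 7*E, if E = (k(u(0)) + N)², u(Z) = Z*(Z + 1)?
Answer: 33327/4 ≈ 8331.8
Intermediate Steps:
u(Z) = Z*(1 + Z)
N = 45/2 (N = 5/2 + (((-5 + 0*2) + 27) + 18)/2 = 5/2 + (((-5 + 0) + 27) + 18)/2 = 5/2 + ((-5 + 27) + 18)/2 = 5/2 + (22 + 18)/2 = 5/2 + (½)*40 = 5/2 + 20 = 45/2 ≈ 22.500)
E = 4761/4 (E = (12 + 45/2)² = (69/2)² = 4761/4 ≈ 1190.3)
7*E = 7*(4761/4) = 33327/4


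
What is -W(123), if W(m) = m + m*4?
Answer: -615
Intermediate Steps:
W(m) = 5*m (W(m) = m + 4*m = 5*m)
-W(123) = -5*123 = -1*615 = -615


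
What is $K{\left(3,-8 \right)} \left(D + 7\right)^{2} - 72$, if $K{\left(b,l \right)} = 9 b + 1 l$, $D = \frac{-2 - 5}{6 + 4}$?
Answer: $\frac{68211}{100} \approx 682.11$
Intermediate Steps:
$D = - \frac{7}{10} \approx -0.7$
$K{\left(b,l \right)} = l + 9 b$ ($K{\left(b,l \right)} = 9 b + l = l + 9 b$)
$K{\left(3,-8 \right)} \left(D + 7\right)^{2} - 72 = \left(-8 + 9 \cdot 3\right) \left(- \frac{7}{10} + 7\right)^{2} - 72 = \left(-8 + 27\right) \left(\frac{63}{10}\right)^{2} - 72 = 19 \cdot \frac{3969}{100} - 72 = \frac{75411}{100} - 72 = \frac{68211}{100}$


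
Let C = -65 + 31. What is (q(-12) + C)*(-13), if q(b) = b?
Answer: 598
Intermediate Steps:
C = -34
(q(-12) + C)*(-13) = (-12 - 34)*(-13) = -46*(-13) = 598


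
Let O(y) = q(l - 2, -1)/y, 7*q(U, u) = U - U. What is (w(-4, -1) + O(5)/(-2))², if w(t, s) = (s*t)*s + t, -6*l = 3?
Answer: 64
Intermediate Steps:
l = -½ (l = -⅙*3 = -½ ≈ -0.50000)
q(U, u) = 0 (q(U, u) = (U - U)/7 = (⅐)*0 = 0)
w(t, s) = t + t*s² (w(t, s) = t*s² + t = t + t*s²)
O(y) = 0 (O(y) = 0/y = 0)
(w(-4, -1) + O(5)/(-2))² = (-4*(1 + (-1)²) + 0/(-2))² = (-4*(1 + 1) - ½*0)² = (-4*2 + 0)² = (-8 + 0)² = (-8)² = 64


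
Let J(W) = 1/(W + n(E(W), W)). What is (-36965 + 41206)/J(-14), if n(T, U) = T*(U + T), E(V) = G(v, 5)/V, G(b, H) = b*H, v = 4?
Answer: 1670954/49 ≈ 34101.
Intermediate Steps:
G(b, H) = H*b
E(V) = 20/V (E(V) = (5*4)/V = 20/V)
n(T, U) = T*(T + U)
J(W) = 1/(W + 20*(W + 20/W)/W) (J(W) = 1/(W + (20/W)*(20/W + W)) = 1/(W + (20/W)*(W + 20/W)) = 1/(W + 20*(W + 20/W)/W))
(-36965 + 41206)/J(-14) = (-36965 + 41206)/(((-14)**2/(400 + (-14)**3 + 20*(-14)**2))) = 4241/((196/(400 - 2744 + 20*196))) = 4241/((196/(400 - 2744 + 3920))) = 4241/((196/1576)) = 4241/((196*(1/1576))) = 4241/(49/394) = 4241*(394/49) = 1670954/49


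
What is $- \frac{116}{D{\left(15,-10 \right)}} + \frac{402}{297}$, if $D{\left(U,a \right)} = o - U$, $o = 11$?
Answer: $\frac{3005}{99} \approx 30.354$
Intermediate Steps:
$D{\left(U,a \right)} = 11 - U$
$- \frac{116}{D{\left(15,-10 \right)}} + \frac{402}{297} = - \frac{116}{11 - 15} + \frac{402}{297} = - \frac{116}{11 - 15} + 402 \cdot \frac{1}{297} = - \frac{116}{-4} + \frac{134}{99} = \left(-116\right) \left(- \frac{1}{4}\right) + \frac{134}{99} = 29 + \frac{134}{99} = \frac{3005}{99}$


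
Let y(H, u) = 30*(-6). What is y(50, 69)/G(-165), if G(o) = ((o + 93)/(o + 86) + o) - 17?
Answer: 7110/7153 ≈ 0.99399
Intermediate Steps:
y(H, u) = -180
G(o) = -17 + o + (93 + o)/(86 + o) (G(o) = ((93 + o)/(86 + o) + o) - 17 = (o + (93 + o)/(86 + o)) - 17 = -17 + o + (93 + o)/(86 + o))
y(50, 69)/G(-165) = -180*(86 - 165)/(-1369 + (-165)² + 70*(-165)) = -180*(-79/(-1369 + 27225 - 11550)) = -180/((-1/79*14306)) = -180/(-14306/79) = -180*(-79/14306) = 7110/7153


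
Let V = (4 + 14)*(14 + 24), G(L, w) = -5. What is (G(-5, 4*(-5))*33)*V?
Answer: -112860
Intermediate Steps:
V = 684 (V = 18*38 = 684)
(G(-5, 4*(-5))*33)*V = -5*33*684 = -165*684 = -112860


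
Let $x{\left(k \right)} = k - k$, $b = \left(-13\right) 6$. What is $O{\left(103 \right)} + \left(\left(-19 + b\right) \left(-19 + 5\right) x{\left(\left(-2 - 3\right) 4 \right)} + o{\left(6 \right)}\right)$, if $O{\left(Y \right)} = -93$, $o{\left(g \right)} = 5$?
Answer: $-88$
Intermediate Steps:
$b = -78$
$x{\left(k \right)} = 0$
$O{\left(103 \right)} + \left(\left(-19 + b\right) \left(-19 + 5\right) x{\left(\left(-2 - 3\right) 4 \right)} + o{\left(6 \right)}\right) = -93 + \left(\left(-19 - 78\right) \left(-19 + 5\right) 0 + 5\right) = -93 + \left(\left(-97\right) \left(-14\right) 0 + 5\right) = -93 + \left(1358 \cdot 0 + 5\right) = -93 + \left(0 + 5\right) = -93 + 5 = -88$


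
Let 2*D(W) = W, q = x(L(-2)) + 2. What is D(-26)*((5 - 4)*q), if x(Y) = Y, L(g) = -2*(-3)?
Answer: -104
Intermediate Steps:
L(g) = 6
q = 8 (q = 6 + 2 = 8)
D(W) = W/2
D(-26)*((5 - 4)*q) = ((½)*(-26))*((5 - 4)*8) = -13*8 = -104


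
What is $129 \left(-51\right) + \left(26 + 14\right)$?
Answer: $-6539$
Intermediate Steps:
$129 \left(-51\right) + \left(26 + 14\right) = -6579 + 40 = -6539$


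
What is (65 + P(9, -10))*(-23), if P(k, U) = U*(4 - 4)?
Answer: -1495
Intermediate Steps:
P(k, U) = 0 (P(k, U) = U*0 = 0)
(65 + P(9, -10))*(-23) = (65 + 0)*(-23) = 65*(-23) = -1495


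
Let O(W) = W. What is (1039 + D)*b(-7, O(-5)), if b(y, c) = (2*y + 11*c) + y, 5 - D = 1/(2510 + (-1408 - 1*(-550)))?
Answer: -32769053/413 ≈ -79344.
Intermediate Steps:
D = 8259/1652 (D = 5 - 1/(2510 + (-1408 - 1*(-550))) = 5 - 1/(2510 + (-1408 + 550)) = 5 - 1/(2510 - 858) = 5 - 1/1652 = 8259/1652 ≈ 4.9994)
b(y, c) = 3*y + 11*c
(1039 + D)*b(-7, O(-5)) = (1039 + 8259/1652)*(3*(-7) + 11*(-5)) = 1724687*(-21 - 55)/1652 = (1724687/1652)*(-76) = -32769053/413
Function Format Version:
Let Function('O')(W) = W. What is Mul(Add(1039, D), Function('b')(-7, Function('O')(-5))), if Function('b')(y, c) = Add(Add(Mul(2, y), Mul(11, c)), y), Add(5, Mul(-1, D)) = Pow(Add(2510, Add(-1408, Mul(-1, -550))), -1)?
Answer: Rational(-32769053, 413) ≈ -79344.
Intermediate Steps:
D = Rational(8259, 1652) (D = Add(5, Mul(-1, Pow(Add(2510, Add(-1408, Mul(-1, -550))), -1))) = Add(5, Mul(-1, Pow(Add(2510, Add(-1408, 550)), -1))) = Add(5, Mul(-1, Pow(Add(2510, -858), -1))) = Add(5, Mul(-1, Pow(1652, -1))) = Add(5, Mul(-1, Rational(1, 1652))) = Add(5, Rational(-1, 1652)) = Rational(8259, 1652) ≈ 4.9994)
Function('b')(y, c) = Add(Mul(3, y), Mul(11, c))
Mul(Add(1039, D), Function('b')(-7, Function('O')(-5))) = Mul(Add(1039, Rational(8259, 1652)), Add(Mul(3, -7), Mul(11, -5))) = Mul(Rational(1724687, 1652), Add(-21, -55)) = Mul(Rational(1724687, 1652), -76) = Rational(-32769053, 413)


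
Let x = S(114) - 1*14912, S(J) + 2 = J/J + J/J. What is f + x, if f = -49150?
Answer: -64062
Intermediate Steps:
S(J) = 0 (S(J) = -2 + (J/J + J/J) = -2 + (1 + 1) = -2 + 2 = 0)
x = -14912 (x = 0 - 1*14912 = 0 - 14912 = -14912)
f + x = -49150 - 14912 = -64062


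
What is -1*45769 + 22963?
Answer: -22806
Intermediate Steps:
-1*45769 + 22963 = -45769 + 22963 = -22806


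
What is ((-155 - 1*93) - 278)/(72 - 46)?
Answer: -263/13 ≈ -20.231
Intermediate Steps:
((-155 - 1*93) - 278)/(72 - 46) = ((-155 - 93) - 278)/26 = (-248 - 278)*(1/26) = -526*1/26 = -263/13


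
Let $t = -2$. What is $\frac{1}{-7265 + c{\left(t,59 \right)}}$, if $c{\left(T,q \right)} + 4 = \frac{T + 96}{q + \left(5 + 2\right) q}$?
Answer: $- \frac{236}{1715437} \approx -0.00013757$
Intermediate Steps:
$c{\left(T,q \right)} = -4 + \frac{96 + T}{8 q}$ ($c{\left(T,q \right)} = -4 + \frac{T + 96}{q + \left(5 + 2\right) q} = -4 + \frac{96 + T}{q + 7 q} = -4 + \frac{96 + T}{8 q}$)
$\frac{1}{-7265 + c{\left(t,59 \right)}} = \frac{1}{-7265 + \frac{96 - 2 - 1888}{8 \cdot 59}} = \frac{1}{-7265 + \frac{1}{8} \cdot \frac{1}{59} \left(96 - 2 - 1888\right)} = \frac{1}{-7265 + \frac{1}{8} \cdot \frac{1}{59} \left(-1794\right)} = \frac{1}{-7265 - \frac{897}{236}} = \frac{1}{- \frac{1715437}{236}} = - \frac{236}{1715437}$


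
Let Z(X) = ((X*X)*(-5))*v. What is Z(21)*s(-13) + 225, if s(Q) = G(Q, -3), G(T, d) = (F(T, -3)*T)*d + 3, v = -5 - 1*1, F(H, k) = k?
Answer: -1507995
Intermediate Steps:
v = -6 (v = -5 - 1 = -6)
G(T, d) = 3 - 3*T*d (G(T, d) = (-3*T)*d + 3 = -3*T*d + 3 = 3 - 3*T*d)
Z(X) = 30*X**2 (Z(X) = ((X*X)*(-5))*(-6) = (X**2*(-5))*(-6) = -5*X**2*(-6) = 30*X**2)
s(Q) = 3 + 9*Q (s(Q) = 3 - 3*Q*(-3) = 3 + 9*Q)
Z(21)*s(-13) + 225 = (30*21**2)*(3 + 9*(-13)) + 225 = (30*441)*(3 - 117) + 225 = 13230*(-114) + 225 = -1508220 + 225 = -1507995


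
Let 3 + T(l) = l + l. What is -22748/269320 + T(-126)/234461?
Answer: -1350548857/15786259130 ≈ -0.085552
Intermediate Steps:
T(l) = -3 + 2*l (T(l) = -3 + (l + l) = -3 + 2*l)
-22748/269320 + T(-126)/234461 = -22748/269320 + (-3 + 2*(-126))/234461 = -22748*1/269320 + (-3 - 252)*(1/234461) = -5687/67330 - 255*1/234461 = -5687/67330 - 255/234461 = -1350548857/15786259130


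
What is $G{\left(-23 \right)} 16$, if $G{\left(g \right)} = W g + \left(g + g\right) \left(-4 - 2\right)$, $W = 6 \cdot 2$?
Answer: $0$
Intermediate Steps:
$W = 12$
$G{\left(g \right)} = 0$ ($G{\left(g \right)} = 12 g + \left(g + g\right) \left(-4 - 2\right) = 12 g + 2 g \left(-6\right) = 12 g - 12 g = 0$)
$G{\left(-23 \right)} 16 = 0 \cdot 16 = 0$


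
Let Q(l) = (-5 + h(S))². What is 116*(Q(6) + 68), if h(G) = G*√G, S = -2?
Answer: 9860 + 2320*I*√2 ≈ 9860.0 + 3281.0*I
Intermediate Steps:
h(G) = G^(3/2)
Q(l) = (-5 - 2*I*√2)² (Q(l) = (-5 + (-2)^(3/2))² = (-5 - 2*I*√2)²)
116*(Q(6) + 68) = 116*((17 + 20*I*√2) + 68) = 116*(85 + 20*I*√2) = 9860 + 2320*I*√2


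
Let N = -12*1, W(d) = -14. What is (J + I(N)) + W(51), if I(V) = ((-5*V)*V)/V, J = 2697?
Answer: 2743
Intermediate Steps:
N = -12
I(V) = -5*V (I(V) = (-5*V**2)/V = -5*V)
(J + I(N)) + W(51) = (2697 - 5*(-12)) - 14 = (2697 + 60) - 14 = 2757 - 14 = 2743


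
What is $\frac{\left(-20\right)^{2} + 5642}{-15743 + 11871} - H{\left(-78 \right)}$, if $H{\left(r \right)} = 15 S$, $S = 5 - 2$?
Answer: $- \frac{90141}{1936} \approx -46.56$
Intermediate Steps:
$S = 3$
$H{\left(r \right)} = 45$ ($H{\left(r \right)} = 15 \cdot 3 = 45$)
$\frac{\left(-20\right)^{2} + 5642}{-15743 + 11871} - H{\left(-78 \right)} = \frac{\left(-20\right)^{2} + 5642}{-15743 + 11871} - 45 = \frac{400 + 5642}{-3872} - 45 = 6042 \left(- \frac{1}{3872}\right) - 45 = - \frac{3021}{1936} - 45 = - \frac{90141}{1936}$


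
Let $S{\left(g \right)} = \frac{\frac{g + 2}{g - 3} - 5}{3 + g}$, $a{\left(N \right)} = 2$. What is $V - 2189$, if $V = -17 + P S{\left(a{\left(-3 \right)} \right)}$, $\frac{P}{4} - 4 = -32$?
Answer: $- \frac{10022}{5} \approx -2004.4$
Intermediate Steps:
$S{\left(g \right)} = \frac{-5 + \frac{2 + g}{-3 + g}}{3 + g}$ ($S{\left(g \right)} = \frac{\frac{2 + g}{-3 + g} - 5}{3 + g} = \frac{-5 + \frac{2 + g}{-3 + g}}{3 + g}$)
$P = -112$ ($P = 16 + 4 \left(-32\right) = 16 - 128 = -112$)
$V = \frac{923}{5}$ ($V = -17 - 112 \frac{17 - 8}{-9 + 2^{2}} = -17 - 112 \frac{17 - 8}{-9 + 4} = -17 - 112 \frac{1}{-5} \cdot 9 = -17 - 112 \left(\left(- \frac{1}{5}\right) 9\right) = -17 - - \frac{1008}{5} = -17 + \frac{1008}{5} = \frac{923}{5} \approx 184.6$)
$V - 2189 = \frac{923}{5} - 2189 = - \frac{10022}{5}$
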